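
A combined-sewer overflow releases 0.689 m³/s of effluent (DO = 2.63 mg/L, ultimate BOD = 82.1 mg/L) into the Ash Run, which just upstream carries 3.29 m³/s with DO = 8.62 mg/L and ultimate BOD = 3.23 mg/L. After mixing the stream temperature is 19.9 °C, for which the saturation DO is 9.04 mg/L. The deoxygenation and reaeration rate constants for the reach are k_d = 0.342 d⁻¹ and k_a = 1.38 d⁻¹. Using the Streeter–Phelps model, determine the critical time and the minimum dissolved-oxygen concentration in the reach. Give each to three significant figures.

Mixed DO = (3.29×8.62 + 0.689×2.63)/(3.29+0.689) = 30.17/3.979 = 7.583 mg/L.
Mixed L₀ = (3.29×3.23 + 0.689×82.1)/(3.979) = 67.19/3.979 = 16.89 mg/L.
Initial deficit D₀ = C_s − DO₀ = 9.04 − 7.583 = 1.457 mg/L.
t_c = (1/1.038) ln[(1.38/0.342)(1 − 1.457×1.038/(0.342×16.89))] = 0.9634 × ln(2.978) = 1.051 d.
D_c = (0.342/1.38) × 16.89 × e^(−0.342×1.051) = 0.2478 × 16.89 × 0.6980 = 2.921 mg/L.
Minimum DO = 9.04 − 2.921 = 6.119 mg/L.

t_c ≈ 1.05 d; minimum DO ≈ 6.12 mg/L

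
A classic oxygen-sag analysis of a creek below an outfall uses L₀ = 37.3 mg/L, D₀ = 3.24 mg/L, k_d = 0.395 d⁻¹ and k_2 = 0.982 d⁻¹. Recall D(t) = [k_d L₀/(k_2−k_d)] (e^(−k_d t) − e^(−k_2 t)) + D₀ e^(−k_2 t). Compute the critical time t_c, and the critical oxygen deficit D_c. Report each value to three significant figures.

At the critical point dD/dt = 0, so k_d L₀ e^(−k_d t) = k_2 D. Substituting D(t) from the Streeter–Phelps equation and solving for t gives
t_c = ln[(k_2/k_d)(1 − D₀(k_2−k_d)/(k_d L₀))] / (k_2−k_d).
Here k_2−k_d = 0.5870 d⁻¹ and 1 − D₀(k_2−k_d)/(k_d L₀) = 1 − 3.24×0.5870/(0.395×37.3) = 0.8709, so
t_c = ln(2.486 × 0.8709) / 0.5870 = 0.7725 / 0.5870 = 1.316 d.
D_c = (k_d/k_2) L₀ e^(−k_d t_c) = (0.395/0.982) × 37.3 × e^(−0.395×1.316) = 0.4022 × 37.3 × 0.5946 = 8.922 mg/L.

t_c ≈ 1.32 d; D_c ≈ 8.92 mg/L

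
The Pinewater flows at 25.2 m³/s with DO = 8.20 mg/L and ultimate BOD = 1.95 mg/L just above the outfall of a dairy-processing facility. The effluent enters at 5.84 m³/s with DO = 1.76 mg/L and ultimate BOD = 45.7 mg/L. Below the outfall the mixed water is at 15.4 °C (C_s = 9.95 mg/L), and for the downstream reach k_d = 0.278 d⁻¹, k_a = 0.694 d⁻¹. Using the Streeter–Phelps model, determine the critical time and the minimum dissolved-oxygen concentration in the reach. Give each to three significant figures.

t_c ≈ 0.826 d; minimum DO ≈ 6.71 mg/L

Mixed DO = (25.2×8.20 + 5.84×1.76)/(25.2+5.84) = 216.9/31.04 = 6.988 mg/L.
Mixed L₀ = (25.2×1.95 + 5.84×45.7)/(31.04) = 316.0/31.04 = 10.18 mg/L.
Initial deficit D₀ = C_s − DO₀ = 9.95 − 6.988 = 2.962 mg/L.
t_c = (1/0.4160) ln[(0.694/0.278)(1 − 2.962×0.4160/(0.278×10.18))] = 2.404 × ln(1.410) = 0.8255 d.
D_c = (0.278/0.694) × 10.18 × e^(−0.278×0.8255) = 0.4006 × 10.18 × 0.7949 = 3.242 mg/L.
Minimum DO = 9.95 − 3.242 = 6.708 mg/L.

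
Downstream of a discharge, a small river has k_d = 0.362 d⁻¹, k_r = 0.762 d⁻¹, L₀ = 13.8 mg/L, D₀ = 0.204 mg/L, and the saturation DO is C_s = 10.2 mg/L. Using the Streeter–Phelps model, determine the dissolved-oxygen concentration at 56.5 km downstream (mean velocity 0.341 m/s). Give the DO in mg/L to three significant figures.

DO ≈ 6.81 mg/L

Travel time t = x/v = 56.5 km / (0.341 m/s) = 56500 m / 0.341 m/s = 165700 s = 1.918 d.
k_d L₀/(k_r−k_d) = 0.362×13.8/(0.762−0.362) = 4.996/0.4000 = 12.49 mg/L.
e^(−k_d t) = e^(−0.362×1.918) = 0.4995; e^(−k_r t) = e^(−0.762×1.918) = 0.2319.
D = 12.49 × (0.4995 − 0.2319) + 0.204 × 0.2319 = 3.341 + 0.04732 = 3.389 mg/L.
DO = C_s − D = 10.2 − 3.389 = 6.811 mg/L.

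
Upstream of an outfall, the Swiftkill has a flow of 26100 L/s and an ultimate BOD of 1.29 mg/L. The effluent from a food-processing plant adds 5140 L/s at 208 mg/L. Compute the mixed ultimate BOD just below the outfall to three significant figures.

Flow-weighted mixing: C = (Q_r C_r + Q_w C_w)/(Q_r + Q_w)
= (26100×1.29 + 5140×208)/(26100 + 5140) = 1.103×10^6/31240 = 35.30 mg/L.

35.3 mg/L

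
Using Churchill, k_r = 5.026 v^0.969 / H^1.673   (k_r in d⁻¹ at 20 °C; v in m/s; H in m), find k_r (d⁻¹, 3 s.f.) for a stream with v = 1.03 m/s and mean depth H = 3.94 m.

k_r = 5.026 × 1.03^0.969 / 3.94^1.673 = 5.026 × 1.029 / 9.914 = 0.5217 d⁻¹.

k_r ≈ 0.522 d⁻¹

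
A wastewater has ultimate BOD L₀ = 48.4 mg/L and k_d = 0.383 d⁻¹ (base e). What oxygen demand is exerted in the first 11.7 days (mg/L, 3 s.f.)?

y ≈ 47.9 mg/L

y_t = L₀(1 − e^(−k_d t)) = 48.4 × (1 − e^(−0.383×11.7))
= 48.4 × (1 − 0.01132) = 48.4 × 0.9887 = 47.85 mg/L.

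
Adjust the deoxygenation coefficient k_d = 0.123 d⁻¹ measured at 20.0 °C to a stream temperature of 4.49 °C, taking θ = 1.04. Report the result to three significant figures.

k_d ≈ 0.0669 d⁻¹

k_d(T₂) = k_d(T₁) · θ^(T₂−T₁) = 0.123 × 1.04^(4.49−20.0)
= 0.123 × 1.04^-15.5 = 0.123 × 0.5443 = 0.06694 d⁻¹.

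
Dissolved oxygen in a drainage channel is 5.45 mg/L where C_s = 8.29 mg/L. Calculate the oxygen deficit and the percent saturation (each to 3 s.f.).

D ≈ 2.84 mg/L; 65.7 % saturation

D = C_s − C = 8.29 − 5.45 = 2.84 mg/L.
% saturation = 5.45/8.29 × 100 = 65.7 %.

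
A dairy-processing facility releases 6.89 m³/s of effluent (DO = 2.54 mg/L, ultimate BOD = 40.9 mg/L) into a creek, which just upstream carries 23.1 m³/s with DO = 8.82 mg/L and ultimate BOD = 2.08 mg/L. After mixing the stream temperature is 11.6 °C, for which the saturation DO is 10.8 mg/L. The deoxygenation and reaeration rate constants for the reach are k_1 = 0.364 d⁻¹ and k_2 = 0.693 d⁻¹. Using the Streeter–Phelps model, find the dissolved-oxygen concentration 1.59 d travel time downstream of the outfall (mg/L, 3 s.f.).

DO ≈ 6.88 mg/L

Mixed DO = (23.1×8.82 + 6.89×2.54)/(23.1+6.89) = 221.2/29.99 = 7.377 mg/L.
Mixed L₀ = (23.1×2.08 + 6.89×40.9)/(29.99) = 329.8/29.99 = 11.00 mg/L.
Initial deficit D₀ = C_s − DO₀ = 10.8 − 7.377 = 3.423 mg/L.
D(1.59) = [0.364×11.00/(0.693−0.364)](e^(−0.364×1.59) − e^(−0.693×1.59)) + 3.423 e^(−0.693×1.59)
= 12.17 × (0.5606 − 0.3322) + 3.423 × 0.3322 = 3.916 mg/L.
DO = 10.8 − 3.916 = 6.884 mg/L.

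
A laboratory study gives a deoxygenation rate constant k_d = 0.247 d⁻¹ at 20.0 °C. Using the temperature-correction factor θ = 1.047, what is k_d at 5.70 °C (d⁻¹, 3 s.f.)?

k_d(T₂) = k_d(T₁) · θ^(T₂−T₁) = 0.247 × 1.047^(5.70−20.0)
= 0.247 × 1.047^-14.3 = 0.247 × 0.5185 = 0.1281 d⁻¹.

k_d ≈ 0.128 d⁻¹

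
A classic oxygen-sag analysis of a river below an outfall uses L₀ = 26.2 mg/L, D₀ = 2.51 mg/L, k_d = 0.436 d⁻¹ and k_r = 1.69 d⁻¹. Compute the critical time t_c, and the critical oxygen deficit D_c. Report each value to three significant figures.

t_c ≈ 0.823 d; D_c ≈ 4.72 mg/L

With k_r/k_d = 3.876 and 1 − D₀(k_r−k_d)/(k_d L₀) = 0.7245,
t_c = ln(3.876 × 0.7245) / (1.69 − 0.436) = ln(2.808) / 1.254 = 1.033/1.254 = 0.8234 d.
L(t_c) = L₀ e^(−k_d t_c) = 26.2 × 0.6984 = 18.30 mg/L, and at the critical point k_r D_c = k_d L, so D_c = (0.436/1.69) × 18.30 = 4.721 mg/L.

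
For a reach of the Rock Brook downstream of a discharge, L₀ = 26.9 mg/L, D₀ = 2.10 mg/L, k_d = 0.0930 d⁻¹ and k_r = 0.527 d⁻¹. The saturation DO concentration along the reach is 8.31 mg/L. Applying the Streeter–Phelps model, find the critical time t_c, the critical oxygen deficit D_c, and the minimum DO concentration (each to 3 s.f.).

At the critical point dD/dt = 0, so k_d L₀ e^(−k_d t) = k_r D. Substituting D(t) from the Streeter–Phelps equation and solving for t gives
t_c = ln[(k_r/k_d)(1 − D₀(k_r−k_d)/(k_d L₀))] / (k_r−k_d).
Here k_r−k_d = 0.4340 d⁻¹ and 1 − D₀(k_r−k_d)/(k_d L₀) = 1 − 2.10×0.4340/(0.0930×26.9) = 0.6357, so
t_c = ln(5.667 × 0.6357) / 0.4340 = 1.282 / 0.4340 = 2.953 d.
L(t_c) = L₀ e^(−k_d t_c) = 26.9 × 0.7599 = 20.44 mg/L, and at the critical point k_r D_c = k_d L, so D_c = (0.0930/0.527) × 20.44 = 3.607 mg/L.
Minimum DO = C_s − D_c = 8.31 − 3.607 = 4.703 mg/L.

t_c ≈ 2.95 d; D_c ≈ 3.61 mg/L; min DO ≈ 4.70 mg/L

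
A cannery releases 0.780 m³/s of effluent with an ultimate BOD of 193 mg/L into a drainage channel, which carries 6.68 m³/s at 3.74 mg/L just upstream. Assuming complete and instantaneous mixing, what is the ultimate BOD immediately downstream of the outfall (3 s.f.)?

23.5 mg/L

Flow-weighted mixing: C = (Q_r C_r + Q_w C_w)/(Q_r + Q_w)
= (6.68×3.74 + 0.780×193)/(6.68 + 0.780) = 175.5/7.460 = 23.53 mg/L.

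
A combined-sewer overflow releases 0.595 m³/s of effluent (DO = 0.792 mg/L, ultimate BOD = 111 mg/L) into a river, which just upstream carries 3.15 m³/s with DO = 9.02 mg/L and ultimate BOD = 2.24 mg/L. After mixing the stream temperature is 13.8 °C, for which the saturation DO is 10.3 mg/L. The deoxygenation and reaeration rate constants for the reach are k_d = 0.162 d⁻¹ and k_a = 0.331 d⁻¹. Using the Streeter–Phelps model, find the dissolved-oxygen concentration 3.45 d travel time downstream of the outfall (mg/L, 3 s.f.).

DO ≈ 4.75 mg/L

Mixed DO = (3.15×9.02 + 0.595×0.792)/(3.15+0.595) = 28.88/3.745 = 7.713 mg/L.
Mixed L₀ = (3.15×2.24 + 0.595×111)/(3.745) = 73.10/3.745 = 19.52 mg/L.
Initial deficit D₀ = C_s − DO₀ = 10.3 − 7.713 = 2.587 mg/L.
D(3.45) = [0.162×19.52/(0.331−0.162)](e^(−0.162×3.45) − e^(−0.331×3.45)) + 2.587 e^(−0.331×3.45)
= 18.71 × (0.5718 − 0.3192) + 2.587 × 0.3192 = 5.553 mg/L.
DO = 10.3 − 5.553 = 4.747 mg/L.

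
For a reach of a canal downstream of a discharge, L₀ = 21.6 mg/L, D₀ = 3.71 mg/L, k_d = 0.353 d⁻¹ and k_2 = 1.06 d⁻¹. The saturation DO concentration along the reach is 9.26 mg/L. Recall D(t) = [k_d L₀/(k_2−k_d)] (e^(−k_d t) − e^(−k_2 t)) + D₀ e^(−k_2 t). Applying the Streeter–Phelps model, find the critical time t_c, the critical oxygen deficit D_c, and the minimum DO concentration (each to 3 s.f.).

With k_2/k_d = 3.003 and 1 − D₀(k_2−k_d)/(k_d L₀) = 0.6560,
t_c = ln(3.003 × 0.6560) / (1.06 − 0.353) = ln(1.970) / 0.7070 = 0.6780/0.7070 = 0.9589 d.
L(t_c) = L₀ e^(−k_d t_c) = 21.6 × 0.7128 = 15.40 mg/L, and at the critical point k_2 D_c = k_d L, so D_c = (0.353/1.06) × 15.40 = 5.128 mg/L.
Minimum DO = C_s − D_c = 9.26 − 5.128 = 4.132 mg/L.

t_c ≈ 0.959 d; D_c ≈ 5.13 mg/L; min DO ≈ 4.13 mg/L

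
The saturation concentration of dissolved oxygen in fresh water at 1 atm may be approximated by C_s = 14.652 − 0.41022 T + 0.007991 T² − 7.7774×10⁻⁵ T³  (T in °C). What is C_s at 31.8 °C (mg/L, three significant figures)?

C_s = 14.652 − 0.41022×31.8 + 0.007991×31.8² − 7.7774×10⁻⁵×31.8³ = 7.187 mg/L.

C_s ≈ 7.19 mg/L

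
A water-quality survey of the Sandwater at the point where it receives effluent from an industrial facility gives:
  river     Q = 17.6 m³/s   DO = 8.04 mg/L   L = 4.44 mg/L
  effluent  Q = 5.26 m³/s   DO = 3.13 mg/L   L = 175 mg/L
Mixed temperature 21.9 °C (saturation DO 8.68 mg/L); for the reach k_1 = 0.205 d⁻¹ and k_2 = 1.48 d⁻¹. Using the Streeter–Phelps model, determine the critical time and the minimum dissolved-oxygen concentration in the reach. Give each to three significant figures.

t_c ≈ 1.32 d; minimum DO ≈ 4.07 mg/L

Mixed DO = (17.6×8.04 + 5.26×3.13)/(17.6+5.26) = 158.0/22.86 = 6.910 mg/L.
Mixed L₀ = (17.6×4.44 + 5.26×175)/(22.86) = 998.6/22.86 = 43.69 mg/L.
Initial deficit D₀ = C_s − DO₀ = 8.68 − 6.910 = 1.770 mg/L.
t_c = (1/1.275) ln[(1.48/0.205)(1 − 1.770×1.275/(0.205×43.69))] = 0.7843 × ln(5.400) = 1.323 d.
D_c = (0.205/1.48) × 43.69 × e^(−0.205×1.323) = 0.1385 × 43.69 × 0.7625 = 4.614 mg/L.
Minimum DO = 8.68 − 4.614 = 4.066 mg/L.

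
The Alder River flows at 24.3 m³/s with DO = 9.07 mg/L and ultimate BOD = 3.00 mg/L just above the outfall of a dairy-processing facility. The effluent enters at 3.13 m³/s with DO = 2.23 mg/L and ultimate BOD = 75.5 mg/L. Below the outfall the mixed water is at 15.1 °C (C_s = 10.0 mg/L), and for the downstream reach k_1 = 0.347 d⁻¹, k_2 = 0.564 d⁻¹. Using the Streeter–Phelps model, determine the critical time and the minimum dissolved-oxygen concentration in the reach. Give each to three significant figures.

t_c ≈ 1.78 d; minimum DO ≈ 6.26 mg/L

Mixed DO = (24.3×9.07 + 3.13×2.23)/(24.3+3.13) = 227.4/27.43 = 8.289 mg/L.
Mixed L₀ = (24.3×3.00 + 3.13×75.5)/(27.43) = 309.2/27.43 = 11.27 mg/L.
Initial deficit D₀ = C_s − DO₀ = 10.0 − 8.289 = 1.711 mg/L.
t_c = (1/0.2170) ln[(0.564/0.347)(1 − 1.711×0.2170/(0.347×11.27))] = 4.608 × ln(1.471) = 1.779 d.
D_c = (0.347/0.564) × 11.27 × e^(−0.347×1.779) = 0.6152 × 11.27 × 0.5394 = 3.741 mg/L.
Minimum DO = 10.0 − 3.741 = 6.259 mg/L.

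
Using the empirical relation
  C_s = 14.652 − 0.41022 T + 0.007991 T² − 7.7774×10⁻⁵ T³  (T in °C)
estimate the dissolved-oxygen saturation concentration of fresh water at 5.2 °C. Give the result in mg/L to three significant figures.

C_s ≈ 12.7 mg/L

C_s = 14.652 − 0.41022×5.2 + 0.007991×5.2² − 7.7774×10⁻⁵×5.2³ = 12.72 mg/L.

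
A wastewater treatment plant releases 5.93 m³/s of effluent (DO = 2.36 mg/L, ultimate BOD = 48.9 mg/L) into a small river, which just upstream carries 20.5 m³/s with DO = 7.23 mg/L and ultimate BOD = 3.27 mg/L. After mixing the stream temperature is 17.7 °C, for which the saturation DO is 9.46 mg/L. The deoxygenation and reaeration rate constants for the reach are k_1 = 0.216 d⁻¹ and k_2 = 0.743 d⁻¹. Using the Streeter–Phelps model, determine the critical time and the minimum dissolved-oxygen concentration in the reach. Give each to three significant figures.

t_c ≈ 0.605 d; minimum DO ≈ 6.01 mg/L

Mixed DO = (20.5×7.23 + 5.93×2.36)/(20.5+5.93) = 162.2/26.43 = 6.137 mg/L.
Mixed L₀ = (20.5×3.27 + 5.93×48.9)/(26.43) = 357.0/26.43 = 13.51 mg/L.
Initial deficit D₀ = C_s − DO₀ = 9.46 − 6.137 = 3.323 mg/L.
t_c = (1/0.5270) ln[(0.743/0.216)(1 − 3.323×0.5270/(0.216×13.51))] = 1.898 × ln(1.375) = 0.6049 d.
D_c = (0.216/0.743) × 13.51 × e^(−0.216×0.6049) = 0.2907 × 13.51 × 0.8775 = 3.446 mg/L.
Minimum DO = 9.46 − 3.446 = 6.014 mg/L.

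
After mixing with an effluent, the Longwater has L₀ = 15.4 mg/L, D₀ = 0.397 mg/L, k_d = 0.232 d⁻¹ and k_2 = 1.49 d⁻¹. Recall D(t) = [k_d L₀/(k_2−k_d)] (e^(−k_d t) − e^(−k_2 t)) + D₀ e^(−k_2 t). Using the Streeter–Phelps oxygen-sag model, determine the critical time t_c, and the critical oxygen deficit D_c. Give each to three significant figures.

t_c ≈ 1.36 d; D_c ≈ 1.75 mg/L

With k_2/k_d = 6.422 and 1 − D₀(k_2−k_d)/(k_d L₀) = 0.8602,
t_c = ln(6.422 × 0.8602) / (1.49 − 0.232) = ln(5.525) / 1.258 = 1.709/1.258 = 1.359 d.
L(t_c) = L₀ e^(−k_d t_c) = 15.4 × 0.7296 = 11.24 mg/L, and at the critical point k_2 D_c = k_d L, so D_c = (0.232/1.49) × 11.24 = 1.750 mg/L.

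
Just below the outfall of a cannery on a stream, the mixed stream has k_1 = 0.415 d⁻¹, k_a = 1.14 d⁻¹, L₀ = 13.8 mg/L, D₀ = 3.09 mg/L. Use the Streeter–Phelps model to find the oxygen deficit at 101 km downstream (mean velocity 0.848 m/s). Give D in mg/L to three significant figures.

D ≈ 3.46 mg/L

Travel time t = x/v = 101 km / (0.848 m/s) = 101000 m / 0.848 m/s = 119100 s = 1.379 d.
k_1 L₀/(k_a−k_1) = 0.415×13.8/(1.14−0.415) = 5.727/0.7250 = 7.899 mg/L.
e^(−k_1 t) = e^(−0.415×1.379) = 0.5643; e^(−k_a t) = e^(−1.14×1.379) = 0.2077.
D = 7.899 × (0.5643 − 0.2077) + 3.09 × 0.2077 = 2.817 + 0.6419 = 3.459 mg/L.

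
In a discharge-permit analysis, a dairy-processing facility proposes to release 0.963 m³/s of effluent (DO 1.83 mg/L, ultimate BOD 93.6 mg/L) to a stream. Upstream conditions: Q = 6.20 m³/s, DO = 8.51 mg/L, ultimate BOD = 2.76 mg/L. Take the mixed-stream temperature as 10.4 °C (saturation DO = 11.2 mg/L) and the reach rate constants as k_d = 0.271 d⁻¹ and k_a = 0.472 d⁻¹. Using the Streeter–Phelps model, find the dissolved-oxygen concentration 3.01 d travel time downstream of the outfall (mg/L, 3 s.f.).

Mixed DO = (6.20×8.51 + 0.963×1.83)/(6.20+0.963) = 54.52/7.163 = 7.612 mg/L.
Mixed L₀ = (6.20×2.76 + 0.963×93.6)/(7.163) = 107.2/7.163 = 14.97 mg/L.
Initial deficit D₀ = C_s − DO₀ = 11.2 − 7.612 = 3.588 mg/L.
D(3.01) = [0.271×14.97/(0.472−0.271)](e^(−0.271×3.01) − e^(−0.472×3.01)) + 3.588 e^(−0.472×3.01)
= 20.19 × (0.4423 − 0.2415) + 3.588 × 0.2415 = 4.920 mg/L.
DO = 11.2 − 4.920 = 6.280 mg/L.

DO ≈ 6.28 mg/L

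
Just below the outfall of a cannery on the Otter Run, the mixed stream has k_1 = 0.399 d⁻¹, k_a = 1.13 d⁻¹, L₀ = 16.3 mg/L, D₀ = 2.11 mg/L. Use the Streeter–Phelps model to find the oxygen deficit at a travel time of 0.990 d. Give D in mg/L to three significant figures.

D ≈ 3.78 mg/L

k_1 L₀/(k_a−k_1) = 0.399×16.3/(1.13−0.399) = 6.504/0.7310 = 8.897 mg/L.
e^(−k_1 t) = e^(−0.399×0.9900) = 0.6737; e^(−k_a t) = e^(−1.13×0.9900) = 0.3267.
D = 8.897 × (0.6737 − 0.3267) + 2.11 × 0.3267 = 3.087 + 0.6893 = 3.776 mg/L.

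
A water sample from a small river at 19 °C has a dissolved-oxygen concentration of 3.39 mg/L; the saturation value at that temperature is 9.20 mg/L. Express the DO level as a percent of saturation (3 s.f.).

36.8 % saturation

% saturation = C/C_s × 100 = 3.39/9.20 × 100 = 36.8 %.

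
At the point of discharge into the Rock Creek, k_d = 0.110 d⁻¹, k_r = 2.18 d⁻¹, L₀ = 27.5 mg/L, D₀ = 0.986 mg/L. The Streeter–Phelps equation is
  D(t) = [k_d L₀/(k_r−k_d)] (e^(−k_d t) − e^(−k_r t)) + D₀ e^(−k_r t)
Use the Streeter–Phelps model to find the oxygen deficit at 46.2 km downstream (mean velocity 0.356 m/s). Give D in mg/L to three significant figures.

Travel time t = x/v = 46.2 km / (0.356 m/s) = 46200 m / 0.356 m/s = 129800 s = 1.502 d.
k_d L₀/(k_r−k_d) = 0.110×27.5/(2.18−0.110) = 3.025/2.070 = 1.461 mg/L.
e^(−k_d t) = e^(−0.110×1.502) = 0.8477; e^(−k_r t) = e^(−2.18×1.502) = 0.03784.
D = 1.461 × (0.8477 − 0.03784) + 0.986 × 0.03784 = 1.183 + 0.03731 = 1.221 mg/L.

D ≈ 1.22 mg/L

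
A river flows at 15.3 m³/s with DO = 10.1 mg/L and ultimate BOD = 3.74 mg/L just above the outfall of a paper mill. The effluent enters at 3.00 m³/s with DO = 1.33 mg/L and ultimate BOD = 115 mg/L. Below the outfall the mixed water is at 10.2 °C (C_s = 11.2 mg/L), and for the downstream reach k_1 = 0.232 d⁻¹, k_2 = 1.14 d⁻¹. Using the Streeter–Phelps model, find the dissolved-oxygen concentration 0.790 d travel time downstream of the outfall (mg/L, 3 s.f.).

Mixed DO = (15.3×10.1 + 3.00×1.33)/(15.3+3.00) = 158.5/18.30 = 8.662 mg/L.
Mixed L₀ = (15.3×3.74 + 3.00×115)/(18.30) = 402.2/18.30 = 21.98 mg/L.
Initial deficit D₀ = C_s − DO₀ = 11.2 − 8.662 = 2.538 mg/L.
D(0.790) = [0.232×21.98/(1.14−0.232)](e^(−0.232×0.790) − e^(−1.14×0.790)) + 2.538 e^(−1.14×0.790)
= 5.616 × (0.8325 − 0.4063) + 2.538 × 0.4063 = 3.425 mg/L.
DO = 11.2 − 3.425 = 7.775 mg/L.

DO ≈ 7.78 mg/L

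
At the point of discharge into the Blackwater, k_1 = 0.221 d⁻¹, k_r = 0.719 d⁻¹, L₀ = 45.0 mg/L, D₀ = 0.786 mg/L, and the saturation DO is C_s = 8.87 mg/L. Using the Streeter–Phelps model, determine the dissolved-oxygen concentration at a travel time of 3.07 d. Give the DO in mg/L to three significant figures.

DO ≈ 0.848 mg/L

k_1 L₀/(k_r−k_1) = 0.221×45.0/(0.719−0.221) = 9.945/0.4980 = 19.97 mg/L.
e^(−k_1 t) = e^(−0.221×3.070) = 0.5074; e^(−k_r t) = e^(−0.719×3.070) = 0.1100.
D = 19.97 × (0.5074 − 0.1100) + 0.786 × 0.1100 = 7.936 + 0.08646 = 8.022 mg/L.
DO = C_s − D = 8.87 − 8.022 = 0.8475 mg/L.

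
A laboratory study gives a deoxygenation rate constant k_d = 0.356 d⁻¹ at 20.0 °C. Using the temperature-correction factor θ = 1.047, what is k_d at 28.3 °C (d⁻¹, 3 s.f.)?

k_d(T₂) = k_d(T₁) · θ^(T₂−T₁) = 0.356 × 1.047^(28.3−20.0)
= 0.356 × 1.047^8.30 = 0.356 × 1.464 = 0.5212 d⁻¹.

k_d ≈ 0.521 d⁻¹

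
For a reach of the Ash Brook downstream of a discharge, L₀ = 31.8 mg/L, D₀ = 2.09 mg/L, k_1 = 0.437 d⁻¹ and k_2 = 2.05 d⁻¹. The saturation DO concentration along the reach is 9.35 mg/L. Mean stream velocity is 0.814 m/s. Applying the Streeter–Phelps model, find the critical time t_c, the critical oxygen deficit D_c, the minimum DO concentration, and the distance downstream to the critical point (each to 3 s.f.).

With k_2/k_1 = 4.691 and 1 − D₀(k_2−k_1)/(k_1 L₀) = 0.7574,
t_c = ln(4.691 × 0.7574) / (2.05 − 0.437) = ln(3.553) / 1.613 = 1.268/1.613 = 0.7860 d.
L(t_c) = L₀ e^(−k_1 t_c) = 31.8 × 0.7093 = 22.56 mg/L, and at the critical point k_2 D_c = k_1 L, so D_c = (0.437/2.05) × 22.56 = 4.808 mg/L.
Minimum DO = C_s − D_c = 9.35 − 4.808 = 4.542 mg/L.
x_c = v t_c = 0.814 m/s × 0.7860 d × 86400 s/d = 55280 m ≈ 55.3 km.

t_c ≈ 0.786 d; D_c ≈ 4.81 mg/L; min DO ≈ 4.54 mg/L; x_c ≈ 55.3 km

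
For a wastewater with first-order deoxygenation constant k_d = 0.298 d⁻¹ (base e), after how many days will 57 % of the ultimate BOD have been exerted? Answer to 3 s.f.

t ≈ 2.83 d

y/L₀ = 1 − e^(−k_d t) = 0.57 ⇒ e^(−k_d t) = 0.430
t = −ln(0.430) / 0.298 = 0.8440 / 0.298 = 2.832 d.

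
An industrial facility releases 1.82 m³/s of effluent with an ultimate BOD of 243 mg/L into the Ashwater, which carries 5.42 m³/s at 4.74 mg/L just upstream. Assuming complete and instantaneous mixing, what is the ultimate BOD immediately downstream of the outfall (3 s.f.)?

64.6 mg/L

Flow-weighted mixing: C = (Q_r C_r + Q_w C_w)/(Q_r + Q_w)
= (5.42×4.74 + 1.82×243)/(5.42 + 1.82) = 468.0/7.240 = 64.63 mg/L.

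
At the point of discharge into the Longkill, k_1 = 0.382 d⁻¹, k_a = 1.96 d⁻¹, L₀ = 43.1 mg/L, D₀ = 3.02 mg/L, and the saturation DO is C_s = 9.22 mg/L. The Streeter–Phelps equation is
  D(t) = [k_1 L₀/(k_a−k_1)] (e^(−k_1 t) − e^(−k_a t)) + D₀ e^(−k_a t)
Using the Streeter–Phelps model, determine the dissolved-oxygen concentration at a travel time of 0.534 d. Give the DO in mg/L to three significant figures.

k_1 L₀/(k_a−k_1) = 0.382×43.1/(1.96−0.382) = 16.46/1.578 = 10.43 mg/L.
e^(−k_1 t) = e^(−0.382×0.5340) = 0.8155; e^(−k_a t) = e^(−1.96×0.5340) = 0.3511.
D = 10.43 × (0.8155 − 0.3511) + 3.02 × 0.3511 = 4.845 + 1.060 = 5.905 mg/L.
DO = C_s − D = 9.22 − 5.905 = 3.315 mg/L.

DO ≈ 3.31 mg/L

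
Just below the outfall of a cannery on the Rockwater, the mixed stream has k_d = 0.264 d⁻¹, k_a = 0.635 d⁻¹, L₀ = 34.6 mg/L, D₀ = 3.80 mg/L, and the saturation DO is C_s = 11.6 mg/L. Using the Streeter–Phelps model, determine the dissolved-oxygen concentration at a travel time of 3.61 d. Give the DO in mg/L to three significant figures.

DO ≈ 4.21 mg/L

k_d L₀/(k_a−k_d) = 0.264×34.6/(0.635−0.264) = 9.134/0.3710 = 24.62 mg/L.
e^(−k_d t) = e^(−0.264×3.610) = 0.3856; e^(−k_a t) = e^(−0.635×3.610) = 0.1010.
D = 24.62 × (0.3856 − 0.1010) + 3.80 × 0.1010 = 7.006 + 0.3839 = 7.390 mg/L.
DO = C_s − D = 11.6 − 7.390 = 4.210 mg/L.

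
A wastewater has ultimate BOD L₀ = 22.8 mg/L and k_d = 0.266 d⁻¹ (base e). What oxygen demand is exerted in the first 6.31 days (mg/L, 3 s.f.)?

y_t = L₀(1 − e^(−k_d t)) = 22.8 × (1 − e^(−0.266×6.31))
= 22.8 × (1 − 0.1867) = 22.8 × 0.8133 = 18.54 mg/L.

y ≈ 18.5 mg/L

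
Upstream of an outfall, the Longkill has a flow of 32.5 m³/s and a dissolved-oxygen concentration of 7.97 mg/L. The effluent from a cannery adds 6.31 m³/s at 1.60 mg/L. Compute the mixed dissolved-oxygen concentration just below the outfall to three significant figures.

6.93 mg/L

Flow-weighted mixing: C = (Q_r C_r + Q_w C_w)/(Q_r + Q_w)
= (32.5×7.97 + 6.31×1.60)/(32.5 + 6.31) = 269.1/38.81 = 6.934 mg/L.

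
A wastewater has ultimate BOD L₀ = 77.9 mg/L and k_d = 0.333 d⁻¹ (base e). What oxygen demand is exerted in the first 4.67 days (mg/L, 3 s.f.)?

y ≈ 61.5 mg/L

y_t = L₀(1 − e^(−k_d t)) = 77.9 × (1 − e^(−0.333×4.67))
= 77.9 × (1 − 0.2112) = 77.9 × 0.7888 = 61.45 mg/L.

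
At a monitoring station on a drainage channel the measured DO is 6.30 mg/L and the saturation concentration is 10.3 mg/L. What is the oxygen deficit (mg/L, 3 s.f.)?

D = C_s − C = 10.3 − 6.30 = 4.00 mg/L.

D ≈ 4.00 mg/L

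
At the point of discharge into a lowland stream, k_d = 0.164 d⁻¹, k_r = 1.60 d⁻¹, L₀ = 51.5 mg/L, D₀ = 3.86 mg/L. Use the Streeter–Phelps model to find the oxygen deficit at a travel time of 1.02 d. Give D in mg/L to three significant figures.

D ≈ 4.58 mg/L

k_d L₀/(k_r−k_d) = 0.164×51.5/(1.60−0.164) = 8.446/1.436 = 5.882 mg/L.
e^(−k_d t) = e^(−0.164×1.020) = 0.8460; e^(−k_r t) = e^(−1.60×1.020) = 0.1955.
D = 5.882 × (0.8460 − 0.1955) + 3.86 × 0.1955 = 3.826 + 0.7548 = 4.580 mg/L.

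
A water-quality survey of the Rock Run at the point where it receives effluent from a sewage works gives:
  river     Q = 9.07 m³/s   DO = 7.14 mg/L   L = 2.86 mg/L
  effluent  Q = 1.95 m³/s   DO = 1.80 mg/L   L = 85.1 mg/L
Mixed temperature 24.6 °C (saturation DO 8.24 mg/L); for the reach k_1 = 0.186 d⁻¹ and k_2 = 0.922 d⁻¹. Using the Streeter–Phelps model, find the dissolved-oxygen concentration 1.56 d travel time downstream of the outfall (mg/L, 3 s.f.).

Mixed DO = (9.07×7.14 + 1.95×1.80)/(9.07+1.95) = 68.27/11.02 = 6.195 mg/L.
Mixed L₀ = (9.07×2.86 + 1.95×85.1)/(11.02) = 191.9/11.02 = 17.41 mg/L.
Initial deficit D₀ = C_s − DO₀ = 8.24 − 6.195 = 2.045 mg/L.
D(1.56) = [0.186×17.41/(0.922−0.186)](e^(−0.186×1.56) − e^(−0.922×1.56)) + 2.045 e^(−0.922×1.56)
= 4.400 × (0.7481 − 0.2373) + 2.045 × 0.2373 = 2.733 mg/L.
DO = 8.24 − 2.733 = 5.507 mg/L.

DO ≈ 5.51 mg/L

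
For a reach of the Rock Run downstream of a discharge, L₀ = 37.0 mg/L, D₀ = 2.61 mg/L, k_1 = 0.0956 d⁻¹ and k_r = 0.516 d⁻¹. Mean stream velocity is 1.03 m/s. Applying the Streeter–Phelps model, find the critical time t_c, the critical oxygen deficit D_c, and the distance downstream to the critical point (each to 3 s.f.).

At the critical point dD/dt = 0, so k_1 L₀ e^(−k_1 t) = k_r D. Substituting D(t) from the Streeter–Phelps equation and solving for t gives
t_c = ln[(k_r/k_1)(1 − D₀(k_r−k_1)/(k_1 L₀))] / (k_r−k_1).
Here k_r−k_1 = 0.4204 d⁻¹ and 1 − D₀(k_r−k_1)/(k_1 L₀) = 1 − 2.61×0.4204/(0.0956×37.0) = 0.6898, so
t_c = ln(5.397 × 0.6898) / 0.4204 = 1.315 / 0.4204 = 3.127 d.
L(t_c) = L₀ e^(−k_1 t_c) = 37.0 × 0.7416 = 27.44 mg/L, and at the critical point k_r D_c = k_1 L, so D_c = (0.0956/0.516) × 27.44 = 5.084 mg/L.
x_c = v t_c = 1.03 m/s × 3.127 d × 86400 s/d = 278300 m ≈ 278 km.

t_c ≈ 3.13 d; D_c ≈ 5.08 mg/L; x_c ≈ 278 km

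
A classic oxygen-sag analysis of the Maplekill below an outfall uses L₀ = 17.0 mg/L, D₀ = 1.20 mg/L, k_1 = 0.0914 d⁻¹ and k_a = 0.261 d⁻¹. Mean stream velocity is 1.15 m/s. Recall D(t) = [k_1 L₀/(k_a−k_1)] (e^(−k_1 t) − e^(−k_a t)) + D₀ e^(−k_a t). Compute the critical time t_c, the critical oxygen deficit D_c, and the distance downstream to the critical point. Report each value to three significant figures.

t_c = [1/(k_a−k_1)] ln[(k_a/k_1)(1 − D₀(k_a−k_1)/(k_1 L₀))]
= [1/(0.261−0.0914)] ln[(0.261/0.0914)(1 − 1.20×0.1696/(0.0914×17.0))]
= (1/0.1696) ln[2.856 × 0.8690] = 5.896 × ln(2.482) = 5.896 × 0.9089 = 5.359 d.
D_c = (k_1/k_a) L₀ e^(−k_1 t_c) = (0.0914/0.261) × 17.0 × e^(−0.0914×5.359) = 0.3502 × 17.0 × 0.6127 = 3.648 mg/L.
x_c = v t_c = 1.15 m/s × 5.359 d × 86400 s/d = 532500 m ≈ 532 km.

t_c ≈ 5.36 d; D_c ≈ 3.65 mg/L; x_c ≈ 532 km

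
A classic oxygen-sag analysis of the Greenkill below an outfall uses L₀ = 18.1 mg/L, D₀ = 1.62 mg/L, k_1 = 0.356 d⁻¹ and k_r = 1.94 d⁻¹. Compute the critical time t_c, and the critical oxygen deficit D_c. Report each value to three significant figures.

t_c = [1/(k_r−k_1)] ln[(k_r/k_1)(1 − D₀(k_r−k_1)/(k_1 L₀))]
= [1/(1.94−0.356)] ln[(1.94/0.356)(1 − 1.62×1.584/(0.356×18.1))]
= (1/1.584) ln[5.449 × 0.6018] = 0.6313 × ln(3.279) = 0.6313 × 1.188 = 0.7498 d.
D_c = (k_1/k_r) L₀ e^(−k_1 t_c) = (0.356/1.94) × 18.1 × e^(−0.356×0.7498) = 0.1835 × 18.1 × 0.7657 = 2.543 mg/L.

t_c ≈ 0.750 d; D_c ≈ 2.54 mg/L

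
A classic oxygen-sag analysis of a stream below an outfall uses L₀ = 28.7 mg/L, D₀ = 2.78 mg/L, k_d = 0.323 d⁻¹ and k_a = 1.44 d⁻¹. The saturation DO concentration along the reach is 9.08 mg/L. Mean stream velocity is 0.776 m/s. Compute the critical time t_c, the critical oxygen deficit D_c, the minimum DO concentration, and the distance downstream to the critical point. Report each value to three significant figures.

With k_a/k_d = 4.458 and 1 − D₀(k_a−k_d)/(k_d L₀) = 0.6650,
t_c = ln(4.458 × 0.6650) / (1.44 − 0.323) = ln(2.965) / 1.117 = 1.087/1.117 = 0.9730 d.
D_c = (k_d/k_a) L₀ e^(−k_d t_c) = (0.323/1.44) × 28.7 × e^(−0.323×0.9730) = 0.2243 × 28.7 × 0.7303 = 4.701 mg/L.
Minimum DO = C_s − D_c = 9.08 − 4.701 = 4.379 mg/L.
x_c = v t_c = 0.776 m/s × 0.9730 d × 86400 s/d = 65230 m ≈ 65.2 km.

t_c ≈ 0.973 d; D_c ≈ 4.70 mg/L; min DO ≈ 4.38 mg/L; x_c ≈ 65.2 km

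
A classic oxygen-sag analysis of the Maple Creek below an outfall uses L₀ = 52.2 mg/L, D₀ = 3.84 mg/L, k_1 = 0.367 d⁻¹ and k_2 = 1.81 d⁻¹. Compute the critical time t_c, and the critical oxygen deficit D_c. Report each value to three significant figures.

t_c ≈ 0.869 d; D_c ≈ 7.69 mg/L

t_c = [1/(k_2−k_1)] ln[(k_2/k_1)(1 − D₀(k_2−k_1)/(k_1 L₀))]
= [1/(1.81−0.367)] ln[(1.81/0.367)(1 − 3.84×1.443/(0.367×52.2))]
= (1/1.443) ln[4.932 × 0.7108] = 0.6930 × ln(3.505) = 0.6930 × 1.254 = 0.8692 d.
D_c = (k_1/k_2) L₀ e^(−k_1 t_c) = (0.367/1.81) × 52.2 × e^(−0.367×0.8692) = 0.2028 × 52.2 × 0.7269 = 7.693 mg/L.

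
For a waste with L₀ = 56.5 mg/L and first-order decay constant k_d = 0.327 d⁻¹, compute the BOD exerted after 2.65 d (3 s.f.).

y ≈ 32.7 mg/L

y_t = L₀(1 − e^(−k_d t)) = 56.5 × (1 − e^(−0.327×2.65))
= 56.5 × (1 − 0.4204) = 56.5 × 0.5796 = 32.75 mg/L.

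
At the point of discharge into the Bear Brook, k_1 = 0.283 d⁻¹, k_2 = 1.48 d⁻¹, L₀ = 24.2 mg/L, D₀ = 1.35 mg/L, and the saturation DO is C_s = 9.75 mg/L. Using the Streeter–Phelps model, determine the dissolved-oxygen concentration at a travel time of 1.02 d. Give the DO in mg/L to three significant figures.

k_1 L₀/(k_2−k_1) = 0.283×24.2/(1.48−0.283) = 6.849/1.197 = 5.721 mg/L.
e^(−k_1 t) = e^(−0.283×1.020) = 0.7493; e^(−k_2 t) = e^(−1.48×1.020) = 0.2210.
D = 5.721 × (0.7493 − 0.2210) + 1.35 × 0.2210 = 3.022 + 0.2983 = 3.321 mg/L.
DO = C_s − D = 9.75 − 3.321 = 6.429 mg/L.

DO ≈ 6.43 mg/L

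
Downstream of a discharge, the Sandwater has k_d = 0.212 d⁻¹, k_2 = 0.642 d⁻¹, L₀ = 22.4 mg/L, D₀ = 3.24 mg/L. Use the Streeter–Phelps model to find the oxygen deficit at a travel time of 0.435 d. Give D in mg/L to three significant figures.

k_d L₀/(k_2−k_d) = 0.212×22.4/(0.642−0.212) = 4.749/0.4300 = 11.04 mg/L.
e^(−k_d t) = e^(−0.212×0.4350) = 0.9119; e^(−k_2 t) = e^(−0.642×0.4350) = 0.7563.
D = 11.04 × (0.9119 − 0.7563) + 3.24 × 0.7563 = 1.718 + 2.451 = 4.169 mg/L.

D ≈ 4.17 mg/L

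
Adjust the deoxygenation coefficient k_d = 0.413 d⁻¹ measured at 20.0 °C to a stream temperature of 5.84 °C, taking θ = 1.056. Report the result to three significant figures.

k_d(T₂) = k_d(T₁) · θ^(T₂−T₁) = 0.413 × 1.056^(5.84−20.0)
= 0.413 × 1.056^-14.2 = 0.413 × 0.4623 = 0.1909 d⁻¹.

k_d ≈ 0.191 d⁻¹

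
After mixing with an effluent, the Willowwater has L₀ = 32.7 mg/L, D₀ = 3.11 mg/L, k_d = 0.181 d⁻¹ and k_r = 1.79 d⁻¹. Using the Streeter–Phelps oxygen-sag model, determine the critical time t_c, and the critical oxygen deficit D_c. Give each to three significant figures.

t_c ≈ 0.264 d; D_c ≈ 3.15 mg/L

At the critical point dD/dt = 0, so k_d L₀ e^(−k_d t) = k_r D. Substituting D(t) from the Streeter–Phelps equation and solving for t gives
t_c = ln[(k_r/k_d)(1 − D₀(k_r−k_d)/(k_d L₀))] / (k_r−k_d).
Here k_r−k_d = 1.609 d⁻¹ and 1 − D₀(k_r−k_d)/(k_d L₀) = 1 − 3.11×1.609/(0.181×32.7) = 0.1545, so
t_c = ln(9.890 × 0.1545) / 1.609 = 0.4242 / 1.609 = 0.2636 d.
D_c = (k_d/k_r) L₀ e^(−k_d t_c) = (0.181/1.79) × 32.7 × e^(−0.181×0.2636) = 0.1011 × 32.7 × 0.9534 = 3.152 mg/L.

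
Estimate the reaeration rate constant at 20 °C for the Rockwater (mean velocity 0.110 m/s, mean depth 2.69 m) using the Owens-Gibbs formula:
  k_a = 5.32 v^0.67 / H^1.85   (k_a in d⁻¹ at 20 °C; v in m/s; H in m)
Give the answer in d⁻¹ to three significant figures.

k_a ≈ 0.194 d⁻¹

k_a = 5.32 × 0.110^0.67 / 2.69^1.85 = 5.32 × 0.2279 / 6.238 = 0.1944 d⁻¹.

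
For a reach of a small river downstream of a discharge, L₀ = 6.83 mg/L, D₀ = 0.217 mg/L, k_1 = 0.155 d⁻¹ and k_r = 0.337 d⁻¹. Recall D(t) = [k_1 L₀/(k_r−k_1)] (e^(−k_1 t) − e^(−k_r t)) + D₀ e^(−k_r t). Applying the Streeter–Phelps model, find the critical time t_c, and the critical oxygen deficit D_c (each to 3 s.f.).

t_c = [1/(k_r−k_1)] ln[(k_r/k_1)(1 − D₀(k_r−k_1)/(k_1 L₀))]
= [1/(0.337−0.155)] ln[(0.337/0.155)(1 − 0.217×0.1820/(0.155×6.83))]
= (1/0.1820) ln[2.174 × 0.9627] = 5.495 × ln(2.093) = 5.495 × 0.7386 = 4.058 d.
L(t_c) = L₀ e^(−k_1 t_c) = 6.83 × 0.5331 = 3.641 mg/L, and at the critical point k_r D_c = k_1 L, so D_c = (0.155/0.337) × 3.641 = 1.675 mg/L.

t_c ≈ 4.06 d; D_c ≈ 1.67 mg/L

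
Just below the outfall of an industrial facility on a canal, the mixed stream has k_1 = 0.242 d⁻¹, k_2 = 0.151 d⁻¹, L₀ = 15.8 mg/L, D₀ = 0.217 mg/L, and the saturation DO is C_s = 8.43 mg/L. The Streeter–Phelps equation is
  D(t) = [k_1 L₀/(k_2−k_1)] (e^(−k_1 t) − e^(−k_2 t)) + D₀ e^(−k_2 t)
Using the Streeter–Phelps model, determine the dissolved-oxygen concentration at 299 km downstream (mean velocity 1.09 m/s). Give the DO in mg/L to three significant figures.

DO ≈ 1.77 mg/L

Travel time t = x/v = 299 km / (1.09 m/s) = 299000 m / 1.09 m/s = 274300 s = 3.175 d.
k_1 L₀/(k_2−k_1) = 0.242×15.8/(0.151−0.242) = 3.824/-0.09100 = -42.02 mg/L.
e^(−k_1 t) = e^(−0.242×3.175) = 0.4638; e^(−k_2 t) = e^(−0.151×3.175) = 0.6191.
D = -42.02 × (0.4638 − 0.6191) + 0.217 × 0.6191 = 6.528 + 0.1344 = 6.662 mg/L.
DO = C_s − D = 8.43 − 6.662 = 1.768 mg/L.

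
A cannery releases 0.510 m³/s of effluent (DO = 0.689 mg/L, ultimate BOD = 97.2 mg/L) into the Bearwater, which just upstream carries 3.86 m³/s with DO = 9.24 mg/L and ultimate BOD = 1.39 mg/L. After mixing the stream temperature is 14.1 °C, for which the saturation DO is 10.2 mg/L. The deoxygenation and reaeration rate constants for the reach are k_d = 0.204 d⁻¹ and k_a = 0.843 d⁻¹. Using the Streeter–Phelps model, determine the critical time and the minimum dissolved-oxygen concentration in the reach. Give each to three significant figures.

Mixed DO = (3.86×9.24 + 0.510×0.689)/(3.86+0.510) = 36.02/4.370 = 8.242 mg/L.
Mixed L₀ = (3.86×1.39 + 0.510×97.2)/(4.370) = 54.94/4.370 = 12.57 mg/L.
Initial deficit D₀ = C_s − DO₀ = 10.2 − 8.242 = 1.958 mg/L.
t_c = (1/0.6390) ln[(0.843/0.204)(1 − 1.958×0.6390/(0.204×12.57))] = 1.565 × ln(2.116) = 1.173 d.
D_c = (0.204/0.843) × 12.57 × e^(−0.204×1.173) = 0.2420 × 12.57 × 0.7871 = 2.395 mg/L.
Minimum DO = 10.2 − 2.395 = 7.805 mg/L.

t_c ≈ 1.17 d; minimum DO ≈ 7.81 mg/L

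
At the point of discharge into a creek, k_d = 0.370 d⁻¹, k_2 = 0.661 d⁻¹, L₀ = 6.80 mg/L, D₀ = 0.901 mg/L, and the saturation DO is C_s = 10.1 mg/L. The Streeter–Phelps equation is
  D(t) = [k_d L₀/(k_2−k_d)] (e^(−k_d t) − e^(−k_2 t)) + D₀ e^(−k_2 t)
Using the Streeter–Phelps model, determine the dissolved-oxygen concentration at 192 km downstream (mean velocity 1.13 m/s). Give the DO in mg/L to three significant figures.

DO ≈ 8.03 mg/L

Travel time t = x/v = 192 km / (1.13 m/s) = 192000 m / 1.13 m/s = 169900 s = 1.967 d.
k_d L₀/(k_2−k_d) = 0.370×6.80/(0.661−0.370) = 2.516/0.2910 = 8.646 mg/L.
e^(−k_d t) = e^(−0.370×1.967) = 0.4831; e^(−k_2 t) = e^(−0.661×1.967) = 0.2726.
D = 8.646 × (0.4831 − 0.2726) + 0.901 × 0.2726 = 1.820 + 0.2456 = 2.066 mg/L.
DO = C_s − D = 10.1 − 2.066 = 8.034 mg/L.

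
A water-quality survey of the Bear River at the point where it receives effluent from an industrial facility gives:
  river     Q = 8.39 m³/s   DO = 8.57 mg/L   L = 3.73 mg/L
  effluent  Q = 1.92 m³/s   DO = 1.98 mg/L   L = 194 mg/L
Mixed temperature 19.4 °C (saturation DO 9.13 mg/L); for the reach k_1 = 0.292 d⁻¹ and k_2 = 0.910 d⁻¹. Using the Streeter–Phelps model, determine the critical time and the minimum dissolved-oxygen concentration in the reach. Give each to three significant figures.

Mixed DO = (8.39×8.57 + 1.92×1.98)/(8.39+1.92) = 75.70/10.31 = 7.343 mg/L.
Mixed L₀ = (8.39×3.73 + 1.92×194)/(10.31) = 403.8/10.31 = 39.16 mg/L.
Initial deficit D₀ = C_s − DO₀ = 9.13 − 7.343 = 1.787 mg/L.
t_c = (1/0.6180) ln[(0.910/0.292)(1 − 1.787×0.6180/(0.292×39.16))] = 1.618 × ln(2.815) = 1.675 d.
D_c = (0.292/0.910) × 39.16 × e^(−0.292×1.675) = 0.3209 × 39.16 × 0.6132 = 7.706 mg/L.
Minimum DO = 9.13 − 7.706 = 1.424 mg/L.

t_c ≈ 1.67 d; minimum DO ≈ 1.42 mg/L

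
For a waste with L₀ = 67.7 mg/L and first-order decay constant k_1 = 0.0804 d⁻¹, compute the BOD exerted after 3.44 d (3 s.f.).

y ≈ 16.4 mg/L

y_t = L₀(1 − e^(−k_1 t)) = 67.7 × (1 − e^(−0.0804×3.44))
= 67.7 × (1 − 0.7584) = 67.7 × 0.2416 = 16.36 mg/L.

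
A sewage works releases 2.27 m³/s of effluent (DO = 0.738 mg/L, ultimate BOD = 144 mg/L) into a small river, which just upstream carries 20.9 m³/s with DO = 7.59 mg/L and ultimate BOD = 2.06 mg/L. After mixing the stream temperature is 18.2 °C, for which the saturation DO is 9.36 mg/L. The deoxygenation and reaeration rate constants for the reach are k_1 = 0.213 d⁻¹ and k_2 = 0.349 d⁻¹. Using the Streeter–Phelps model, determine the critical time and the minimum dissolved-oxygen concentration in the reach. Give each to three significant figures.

t_c ≈ 2.88 d; minimum DO ≈ 4.08 mg/L

Mixed DO = (20.9×7.59 + 2.27×0.738)/(20.9+2.27) = 160.3/23.17 = 6.919 mg/L.
Mixed L₀ = (20.9×2.06 + 2.27×144)/(23.17) = 369.9/23.17 = 15.97 mg/L.
Initial deficit D₀ = C_s − DO₀ = 9.36 − 6.919 = 2.441 mg/L.
t_c = (1/0.1360) ln[(0.349/0.213)(1 − 2.441×0.1360/(0.213×15.97))] = 7.353 × ln(1.479) = 2.875 d.
D_c = (0.213/0.349) × 15.97 × e^(−0.213×2.875) = 0.6103 × 15.97 × 0.5420 = 5.282 mg/L.
Minimum DO = 9.36 − 5.282 = 4.078 mg/L.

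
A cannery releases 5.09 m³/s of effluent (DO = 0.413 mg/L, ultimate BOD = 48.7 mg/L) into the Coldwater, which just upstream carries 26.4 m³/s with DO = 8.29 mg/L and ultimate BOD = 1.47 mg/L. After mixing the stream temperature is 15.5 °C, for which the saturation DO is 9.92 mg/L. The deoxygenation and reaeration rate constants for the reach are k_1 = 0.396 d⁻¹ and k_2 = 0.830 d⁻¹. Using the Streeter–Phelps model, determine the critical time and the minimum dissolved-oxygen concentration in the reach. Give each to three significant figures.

t_c ≈ 0.714 d; minimum DO ≈ 6.65 mg/L

Mixed DO = (26.4×8.29 + 5.09×0.413)/(26.4+5.09) = 221.0/31.49 = 7.017 mg/L.
Mixed L₀ = (26.4×1.47 + 5.09×48.7)/(31.49) = 286.7/31.49 = 9.104 mg/L.
Initial deficit D₀ = C_s − DO₀ = 9.92 − 7.017 = 2.903 mg/L.
t_c = (1/0.4340) ln[(0.830/0.396)(1 − 2.903×0.4340/(0.396×9.104))] = 2.304 × ln(1.363) = 0.7143 d.
D_c = (0.396/0.830) × 9.104 × e^(−0.396×0.7143) = 0.4771 × 9.104 × 0.7536 = 3.273 mg/L.
Minimum DO = 9.92 − 3.273 = 6.647 mg/L.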